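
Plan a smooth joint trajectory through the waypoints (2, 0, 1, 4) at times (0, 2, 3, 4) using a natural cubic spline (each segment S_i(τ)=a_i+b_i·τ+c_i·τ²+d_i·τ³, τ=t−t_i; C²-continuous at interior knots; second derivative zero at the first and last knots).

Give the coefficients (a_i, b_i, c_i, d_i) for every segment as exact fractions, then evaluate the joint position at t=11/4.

  seg 0: a=2 b=-35/23 c=0 d=3/23
  seg 1: a=0 b=1/23 c=18/23 d=4/23
  seg 2: a=1 b=49/23 c=30/23 d=-10/23
S(11/4) = 201/368

Δ: Δ0=-1, Δ1=1, Δ2=3
row 1: diag=6, rhs=12; c'=1/6, d'=2
row 2: denom=4−1·1/6=23/6; d'=(12−1·2)/(23/6)=60/23
back: M2=60/23
back: M1=2−1/6·60/23=36/23
M: M0=0, M1=36/23, M2=60/23, M3=0
seg 0: a=2, c=M0/2=0, d=(M1−M0)/(6·2)=3/23, b=Δ0−h0·(2M0+M1)/6=-35/23
seg 1: a=0, c=M1/2=18/23, d=(M2−M1)/(6·1)=4/23, b=Δ1−h1·(2M1+M2)/6=1/23
seg 2: a=1, c=M2/2=30/23, d=(M3−M2)/(6·1)=-10/23, b=Δ2−h2·(2M2+M3)/6=49/23
t_q=11/4 → seg 1, τ=3/4; S=0+1/23·τ+18/23·τ²+4/23·τ³=201/368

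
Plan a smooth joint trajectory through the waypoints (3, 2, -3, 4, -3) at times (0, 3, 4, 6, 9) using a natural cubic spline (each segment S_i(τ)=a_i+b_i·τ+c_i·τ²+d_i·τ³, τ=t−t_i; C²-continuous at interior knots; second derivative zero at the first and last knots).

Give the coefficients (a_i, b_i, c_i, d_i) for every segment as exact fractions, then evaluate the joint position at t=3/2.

Δ: Δ0=-1/3, Δ1=-5, Δ2=7/2, Δ3=-7/3
row 1: diag=8, rhs=-28; c'=1/8, d'=-7/2
row 2: denom=6−1·1/8=47/8; d'=(51−1·-7/2)/(47/8)=436/47
row 3: denom=10−2·16/47=438/47; d'=(-35−2·436/47)/(438/47)=-839/146
back: M3=-839/146
back: M2=436/47−16/47·-839/146=820/73
back: M1=-7/2−1/8·820/73=-358/73
M: M0=0, M1=-358/73, M2=820/73, M3=-839/146, M4=0
seg 0: a=3, c=M0/2=0, d=(M1−M0)/(6·3)=-179/657, b=Δ0−h0·(2M0+M1)/6=464/219
seg 1: a=2, c=M1/2=-179/73, d=(M2−M1)/(6·1)=589/219, b=Δ1−h1·(2M1+M2)/6=-1147/219
seg 2: a=-3, c=M2/2=410/73, d=(M3−M2)/(6·2)=-2479/1752, b=Δ2−h2·(2M2+M3)/6=-454/219
seg 3: a=4, c=M3/2=-839/292, d=(M4−M3)/(6·3)=839/2628, b=Δ3−h3·(2M3+M4)/6=1495/438
t_q=3/2 → seg 0, τ=3/2; S=3+464/219·τ+0·τ²+-179/657·τ³=3071/584

  seg 0: a=3 b=464/219 c=0 d=-179/657
  seg 1: a=2 b=-1147/219 c=-179/73 d=589/219
  seg 2: a=-3 b=-454/219 c=410/73 d=-2479/1752
  seg 3: a=4 b=1495/438 c=-839/292 d=839/2628
S(3/2) = 3071/584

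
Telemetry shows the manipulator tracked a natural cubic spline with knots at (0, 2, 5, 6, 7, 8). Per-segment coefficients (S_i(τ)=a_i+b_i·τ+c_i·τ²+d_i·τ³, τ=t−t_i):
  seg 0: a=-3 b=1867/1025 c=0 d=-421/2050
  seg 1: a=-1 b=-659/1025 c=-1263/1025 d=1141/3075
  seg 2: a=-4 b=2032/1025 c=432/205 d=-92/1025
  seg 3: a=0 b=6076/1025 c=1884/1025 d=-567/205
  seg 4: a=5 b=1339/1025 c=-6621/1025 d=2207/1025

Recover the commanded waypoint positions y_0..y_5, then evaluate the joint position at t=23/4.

y_0=-3 y_1=-1 y_2=-4 y_3=0 y_4=5 y_5=2
S(23/4) = -22397/16400

y_0 = S_0(0) = a_0 = -3
y_1 = S_1(0) = a_1 = -1
y_2 = S_2(0) = a_2 = -4
y_3 = S_3(0) = a_3 = 0
y_4 = S_4(0) = a_4 = 5
y_5 = S_4(1) = 2
t_q=23/4 is in segment 2 (τ=3/4); S_2(τ)=-22397/16400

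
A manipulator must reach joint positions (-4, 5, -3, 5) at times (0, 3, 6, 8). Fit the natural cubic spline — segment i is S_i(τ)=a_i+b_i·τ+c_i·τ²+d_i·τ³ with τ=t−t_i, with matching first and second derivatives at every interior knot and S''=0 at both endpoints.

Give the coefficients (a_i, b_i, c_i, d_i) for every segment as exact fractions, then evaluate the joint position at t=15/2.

  seg 0: a=-4 b=563/111 c=0 d=-230/999
  seg 1: a=5 b=-127/111 c=-230/111 d=521/999
  seg 2: a=-3 b=56/111 c=97/37 d=-97/222
S(15/2) = 1291/592

Δ: Δ0=3, Δ1=-8/3, Δ2=4
row 1: diag=12, rhs=-34; c'=1/4, d'=-17/6
row 2: denom=10−3·1/4=37/4; d'=(40−3·-17/6)/(37/4)=194/37
back: M2=194/37
back: M1=-17/6−1/4·194/37=-460/111
M: M0=0, M1=-460/111, M2=194/37, M3=0
seg 0: a=-4, c=M0/2=0, d=(M1−M0)/(6·3)=-230/999, b=Δ0−h0·(2M0+M1)/6=563/111
seg 1: a=5, c=M1/2=-230/111, d=(M2−M1)/(6·3)=521/999, b=Δ1−h1·(2M1+M2)/6=-127/111
seg 2: a=-3, c=M2/2=97/37, d=(M3−M2)/(6·2)=-97/222, b=Δ2−h2·(2M2+M3)/6=56/111
t_q=15/2 → seg 2, τ=3/2; S=-3+56/111·τ+97/37·τ²+-97/222·τ³=1291/592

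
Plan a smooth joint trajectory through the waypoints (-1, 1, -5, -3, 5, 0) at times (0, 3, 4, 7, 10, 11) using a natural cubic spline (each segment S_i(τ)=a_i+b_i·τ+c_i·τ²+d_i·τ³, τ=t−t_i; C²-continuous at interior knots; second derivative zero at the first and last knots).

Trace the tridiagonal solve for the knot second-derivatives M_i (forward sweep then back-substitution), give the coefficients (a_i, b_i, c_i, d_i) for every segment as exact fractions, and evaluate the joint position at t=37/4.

  seg 0: a=-1 b=5713/1635 c=0 d=-1541/4905
  seg 1: a=1 b=-8156/1635 c=-1541/545 d=2969/1635
  seg 2: a=-5 b=-1699/327 c=1428/545 d=-121/545
  seg 3: a=-3 b=7408/1635 c=339/545 d=-2033/4905
  seg 4: a=5 b=-4787/1635 c=-1694/545 d=1694/1635
S(37/4) = 196107/34880

Δ: Δ0=2/3, Δ1=-6, Δ2=2/3, Δ3=8/3, Δ4=-5
row 1: diag=8, rhs=-40; c'=1/8, d'=-5
row 2: denom=8−1·1/8=63/8; d'=(40−1·-5)/(63/8)=40/7
row 3: denom=12−3·8/21=76/7; d'=(12−3·40/7)/(76/7)=-9/19
row 4: denom=8−3·21/76=545/76; d'=(-46−3·-9/19)/(545/76)=-3388/545
back: M4=-3388/545
back: M3=-9/19−21/76·-3388/545=678/545
back: M2=40/7−8/21·678/545=2856/545
back: M1=-5−1/8·2856/545=-3082/545
M: M0=0, M1=-3082/545, M2=2856/545, M3=678/545, M4=-3388/545, M5=0
seg 0: a=-1, c=M0/2=0, d=(M1−M0)/(6·3)=-1541/4905, b=Δ0−h0·(2M0+M1)/6=5713/1635
seg 1: a=1, c=M1/2=-1541/545, d=(M2−M1)/(6·1)=2969/1635, b=Δ1−h1·(2M1+M2)/6=-8156/1635
seg 2: a=-5, c=M2/2=1428/545, d=(M3−M2)/(6·3)=-121/545, b=Δ2−h2·(2M2+M3)/6=-1699/327
seg 3: a=-3, c=M3/2=339/545, d=(M4−M3)/(6·3)=-2033/4905, b=Δ3−h3·(2M3+M4)/6=7408/1635
seg 4: a=5, c=M4/2=-1694/545, d=(M5−M4)/(6·1)=1694/1635, b=Δ4−h4·(2M4+M5)/6=-4787/1635
t_q=37/4 → seg 3, τ=9/4; S=-3+7408/1635·τ+339/545·τ²+-2033/4905·τ³=196107/34880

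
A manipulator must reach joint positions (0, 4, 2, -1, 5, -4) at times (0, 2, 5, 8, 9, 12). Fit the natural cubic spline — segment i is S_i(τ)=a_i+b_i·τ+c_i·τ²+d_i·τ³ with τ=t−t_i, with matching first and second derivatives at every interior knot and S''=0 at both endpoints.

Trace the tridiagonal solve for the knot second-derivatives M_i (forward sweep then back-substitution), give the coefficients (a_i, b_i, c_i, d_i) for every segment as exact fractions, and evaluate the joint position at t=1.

Δ: Δ0=2, Δ1=-2/3, Δ2=-1, Δ3=6, Δ4=-3
row 1: diag=10, rhs=-16; c'=3/10, d'=-8/5
row 2: denom=12−3·3/10=111/10; d'=(-2−3·-8/5)/(111/10)=28/111
row 3: denom=8−3·10/37=266/37; d'=(42−3·28/111)/(266/37)=109/19
row 4: denom=8−1·37/266=2091/266; d'=(-54−1·109/19)/(2091/266)=-15890/2091
back: M4=-15890/2091
back: M3=109/19−37/266·-15890/2091=14206/2091
back: M2=28/111−10/37·14206/2091=-1104/697
back: M1=-8/5−3/10·-1104/697=-784/697
M: M0=0, M1=-784/697, M2=-1104/697, M3=14206/2091, M4=-15890/2091, M5=0
seg 0: a=0, c=M0/2=0, d=(M1−M0)/(6·2)=-196/2091, b=Δ0−h0·(2M0+M1)/6=4966/2091
seg 1: a=4, c=M1/2=-392/697, d=(M2−M1)/(6·3)=-160/6273, b=Δ1−h1·(2M1+M2)/6=2614/2091
seg 2: a=2, c=M2/2=-552/697, d=(M3−M2)/(6·3)=8759/18819, b=Δ2−h2·(2M2+M3)/6=-346/123
seg 3: a=-1, c=M3/2=7103/2091, d=(M4−M3)/(6·1)=-1672/697, b=Δ3−h3·(2M3+M4)/6=10459/2091
seg 4: a=5, c=M4/2=-7945/2091, d=(M5−M4)/(6·3)=7945/18819, b=Δ4−h4·(2M4+M5)/6=9617/2091
t_q=1 → seg 0, τ=1; S=0+4966/2091·τ+0·τ²+-196/2091·τ³=1590/697

  seg 0: a=0 b=4966/2091 c=0 d=-196/2091
  seg 1: a=4 b=2614/2091 c=-392/697 d=-160/6273
  seg 2: a=2 b=-346/123 c=-552/697 d=8759/18819
  seg 3: a=-1 b=10459/2091 c=7103/2091 d=-1672/697
  seg 4: a=5 b=9617/2091 c=-7945/2091 d=7945/18819
S(1) = 1590/697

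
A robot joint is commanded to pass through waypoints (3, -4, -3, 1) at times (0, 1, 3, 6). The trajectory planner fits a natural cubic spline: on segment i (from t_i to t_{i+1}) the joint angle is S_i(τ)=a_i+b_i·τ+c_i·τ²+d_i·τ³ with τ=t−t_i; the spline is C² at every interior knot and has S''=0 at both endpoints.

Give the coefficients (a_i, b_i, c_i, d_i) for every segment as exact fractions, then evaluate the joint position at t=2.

Δ: Δ0=-7, Δ1=1/2, Δ2=4/3
row 1: diag=6, rhs=45; c'=1/3, d'=15/2
row 2: denom=10−2·1/3=28/3; d'=(5−2·15/2)/(28/3)=-15/14
back: M2=-15/14
back: M1=15/2−1/3·-15/14=55/7
M: M0=0, M1=55/7, M2=-15/14, M3=0
seg 0: a=3, c=M0/2=0, d=(M1−M0)/(6·1)=55/42, b=Δ0−h0·(2M0+M1)/6=-349/42
seg 1: a=-4, c=M1/2=55/14, d=(M2−M1)/(6·2)=-125/168, b=Δ1−h1·(2M1+M2)/6=-92/21
seg 2: a=-3, c=M2/2=-15/28, d=(M3−M2)/(6·3)=5/84, b=Δ2−h2·(2M2+M3)/6=101/42
t_q=2 → seg 1, τ=1; S=-4+-92/21·τ+55/14·τ²+-125/168·τ³=-291/56

  seg 0: a=3 b=-349/42 c=0 d=55/42
  seg 1: a=-4 b=-92/21 c=55/14 d=-125/168
  seg 2: a=-3 b=101/42 c=-15/28 d=5/84
S(2) = -291/56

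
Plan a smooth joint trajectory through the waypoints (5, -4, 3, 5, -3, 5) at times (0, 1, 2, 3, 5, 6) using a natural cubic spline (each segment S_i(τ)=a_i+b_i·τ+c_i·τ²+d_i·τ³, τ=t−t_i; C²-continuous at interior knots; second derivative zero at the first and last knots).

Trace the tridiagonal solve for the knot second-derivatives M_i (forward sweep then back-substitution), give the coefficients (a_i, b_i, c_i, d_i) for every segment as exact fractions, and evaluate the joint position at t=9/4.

  seg 0: a=5 b=-27/2 c=0 d=9/2
  seg 1: a=-4 b=0 c=27/2 d=-13/2
  seg 2: a=3 b=15/2 c=-6 d=1/2
  seg 3: a=5 b=-3 c=-9/2 d=2
  seg 4: a=-3 b=3 c=15/2 d=-5/2
S(9/4) = 577/128

Δ: Δ0=-9, Δ1=7, Δ2=2, Δ3=-4, Δ4=8
row 1: diag=4, rhs=96; c'=1/4, d'=24
row 2: denom=4−1·1/4=15/4; d'=(-30−1·24)/(15/4)=-72/5
row 3: denom=6−1·4/15=86/15; d'=(-36−1·-72/5)/(86/15)=-162/43
row 4: denom=6−2·15/43=228/43; d'=(72−2·-162/43)/(228/43)=15
back: M4=15
back: M3=-162/43−15/43·15=-9
back: M2=-72/5−4/15·-9=-12
back: M1=24−1/4·-12=27
M: M0=0, M1=27, M2=-12, M3=-9, M4=15, M5=0
seg 0: a=5, c=M0/2=0, d=(M1−M0)/(6·1)=9/2, b=Δ0−h0·(2M0+M1)/6=-27/2
seg 1: a=-4, c=M1/2=27/2, d=(M2−M1)/(6·1)=-13/2, b=Δ1−h1·(2M1+M2)/6=0
seg 2: a=3, c=M2/2=-6, d=(M3−M2)/(6·1)=1/2, b=Δ2−h2·(2M2+M3)/6=15/2
seg 3: a=5, c=M3/2=-9/2, d=(M4−M3)/(6·2)=2, b=Δ3−h3·(2M3+M4)/6=-3
seg 4: a=-3, c=M4/2=15/2, d=(M5−M4)/(6·1)=-5/2, b=Δ4−h4·(2M4+M5)/6=3
t_q=9/4 → seg 2, τ=1/4; S=3+15/2·τ+-6·τ²+1/2·τ³=577/128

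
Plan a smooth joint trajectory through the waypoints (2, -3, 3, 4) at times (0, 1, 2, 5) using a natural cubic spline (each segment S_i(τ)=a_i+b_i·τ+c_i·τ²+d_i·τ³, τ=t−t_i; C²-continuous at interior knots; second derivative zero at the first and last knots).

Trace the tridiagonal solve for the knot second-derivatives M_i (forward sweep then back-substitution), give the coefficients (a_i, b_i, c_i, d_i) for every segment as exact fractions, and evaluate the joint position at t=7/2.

Δ: Δ0=-5, Δ1=6, Δ2=1/3
row 1: diag=4, rhs=66; c'=1/4, d'=33/2
row 2: denom=8−1·1/4=31/4; d'=(-34−1·33/2)/(31/4)=-202/31
back: M2=-202/31
back: M1=33/2−1/4·-202/31=562/31
M: M0=0, M1=562/31, M2=-202/31, M3=0
seg 0: a=2, c=M0/2=0, d=(M1−M0)/(6·1)=281/93, b=Δ0−h0·(2M0+M1)/6=-746/93
seg 1: a=-3, c=M1/2=281/31, d=(M2−M1)/(6·1)=-382/93, b=Δ1−h1·(2M1+M2)/6=97/93
seg 2: a=3, c=M2/2=-101/31, d=(M3−M2)/(6·3)=101/279, b=Δ2−h2·(2M2+M3)/6=637/93
t_q=7/2 → seg 2, τ=3/2; S=3+637/93·τ+-101/31·τ²+101/279·τ³=1777/248

  seg 0: a=2 b=-746/93 c=0 d=281/93
  seg 1: a=-3 b=97/93 c=281/31 d=-382/93
  seg 2: a=3 b=637/93 c=-101/31 d=101/279
S(7/2) = 1777/248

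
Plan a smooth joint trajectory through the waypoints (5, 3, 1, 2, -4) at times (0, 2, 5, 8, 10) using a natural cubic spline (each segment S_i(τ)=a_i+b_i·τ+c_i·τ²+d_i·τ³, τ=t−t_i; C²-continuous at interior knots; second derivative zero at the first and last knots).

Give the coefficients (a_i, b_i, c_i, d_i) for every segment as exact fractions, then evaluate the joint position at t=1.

Δ: Δ0=-1, Δ1=-2/3, Δ2=1/3, Δ3=-3
row 1: diag=10, rhs=2; c'=3/10, d'=1/5
row 2: denom=12−3·3/10=111/10; d'=(6−3·1/5)/(111/10)=18/37
row 3: denom=10−3·10/37=340/37; d'=(-20−3·18/37)/(340/37)=-397/170
back: M3=-397/170
back: M2=18/37−10/37·-397/170=19/17
back: M1=1/5−3/10·19/17=-23/170
M: M0=0, M1=-23/170, M2=19/17, M3=-397/170, M4=0
seg 0: a=5, c=M0/2=0, d=(M1−M0)/(6·2)=-23/2040, b=Δ0−h0·(2M0+M1)/6=-487/510
seg 1: a=3, c=M1/2=-23/340, d=(M2−M1)/(6·3)=71/1020, b=Δ1−h1·(2M1+M2)/6=-278/255
seg 2: a=1, c=M2/2=19/34, d=(M3−M2)/(6·3)=-587/3060, b=Δ2−h2·(2M2+M3)/6=23/60
seg 3: a=2, c=M3/2=-397/340, d=(M4−M3)/(6·2)=397/2040, b=Δ3−h3·(2M3+M4)/6=-368/255
t_q=1 → seg 0, τ=1; S=5+-487/510·τ+0·τ²+-23/2040·τ³=2743/680

  seg 0: a=5 b=-487/510 c=0 d=-23/2040
  seg 1: a=3 b=-278/255 c=-23/340 d=71/1020
  seg 2: a=1 b=23/60 c=19/34 d=-587/3060
  seg 3: a=2 b=-368/255 c=-397/340 d=397/2040
S(1) = 2743/680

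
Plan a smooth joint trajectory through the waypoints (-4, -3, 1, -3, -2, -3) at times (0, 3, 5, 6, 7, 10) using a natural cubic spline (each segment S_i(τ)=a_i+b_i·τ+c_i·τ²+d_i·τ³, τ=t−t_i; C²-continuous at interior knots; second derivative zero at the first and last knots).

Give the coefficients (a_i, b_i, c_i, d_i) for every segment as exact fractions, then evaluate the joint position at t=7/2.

  seg 0: a=-4 b=-37/36 c=0 d=49/324
  seg 1: a=-3 b=55/18 c=49/36 d=-17/18
  seg 2: a=1 b=-17/6 c=-155/36 d=113/36
  seg 3: a=-3 b=-73/36 c=46/9 d=-25/12
  seg 4: a=-2 b=35/18 c=-41/36 d=41/324
S(7/2) = -5/4

Δ: Δ0=1/3, Δ1=2, Δ2=-4, Δ3=1, Δ4=-1/3
row 1: diag=10, rhs=10; c'=1/5, d'=1
row 2: denom=6−2·1/5=28/5; d'=(-36−2·1)/(28/5)=-95/14
row 3: denom=4−1·5/28=107/28; d'=(30−1·-95/14)/(107/28)=1030/107
row 4: denom=8−1·28/107=828/107; d'=(-8−1·1030/107)/(828/107)=-41/18
back: M4=-41/18
back: M3=1030/107−28/107·-41/18=92/9
back: M2=-95/14−5/28·92/9=-155/18
back: M1=1−1/5·-155/18=49/18
M: M0=0, M1=49/18, M2=-155/18, M3=92/9, M4=-41/18, M5=0
seg 0: a=-4, c=M0/2=0, d=(M1−M0)/(6·3)=49/324, b=Δ0−h0·(2M0+M1)/6=-37/36
seg 1: a=-3, c=M1/2=49/36, d=(M2−M1)/(6·2)=-17/18, b=Δ1−h1·(2M1+M2)/6=55/18
seg 2: a=1, c=M2/2=-155/36, d=(M3−M2)/(6·1)=113/36, b=Δ2−h2·(2M2+M3)/6=-17/6
seg 3: a=-3, c=M3/2=46/9, d=(M4−M3)/(6·1)=-25/12, b=Δ3−h3·(2M3+M4)/6=-73/36
seg 4: a=-2, c=M4/2=-41/36, d=(M5−M4)/(6·3)=41/324, b=Δ4−h4·(2M4+M5)/6=35/18
t_q=7/2 → seg 1, τ=1/2; S=-3+55/18·τ+49/36·τ²+-17/18·τ³=-5/4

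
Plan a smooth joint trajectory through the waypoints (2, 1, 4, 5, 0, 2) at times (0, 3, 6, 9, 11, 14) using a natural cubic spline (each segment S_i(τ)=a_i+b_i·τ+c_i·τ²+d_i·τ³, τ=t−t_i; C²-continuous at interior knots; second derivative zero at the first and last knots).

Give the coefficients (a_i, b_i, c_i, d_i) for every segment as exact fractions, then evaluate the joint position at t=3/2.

Δ: Δ0=-1/3, Δ1=1, Δ2=1/3, Δ3=-5/2, Δ4=2/3
row 1: diag=12, rhs=8; c'=1/4, d'=2/3
row 2: denom=12−3·1/4=45/4; d'=(-4−3·2/3)/(45/4)=-8/15
row 3: denom=10−3·4/15=46/5; d'=(-17−3·-8/15)/(46/5)=-77/46
row 4: denom=10−2·5/23=220/23; d'=(19−2·-77/46)/(220/23)=257/110
back: M4=257/110
back: M3=-77/46−5/23·257/110=-24/11
back: M2=-8/15−4/15·-24/11=8/165
back: M1=2/3−1/4·8/165=36/55
M: M0=0, M1=36/55, M2=8/165, M3=-24/11, M4=257/110, M5=0
seg 0: a=2, c=M0/2=0, d=(M1−M0)/(6·3)=2/55, b=Δ0−h0·(2M0+M1)/6=-109/165
seg 1: a=1, c=M1/2=18/55, d=(M2−M1)/(6·3)=-10/297, b=Δ1−h1·(2M1+M2)/6=53/165
seg 2: a=4, c=M2/2=4/165, d=(M3−M2)/(6·3)=-184/1485, b=Δ2−h2·(2M2+M3)/6=227/165
seg 3: a=5, c=M3/2=-12/11, d=(M4−M3)/(6·2)=497/1320, b=Δ3−h3·(2M3+M4)/6=-301/165
seg 4: a=0, c=M4/2=257/220, d=(M5−M4)/(6·3)=-257/1980, b=Δ4−h4·(2M4+M5)/6=-551/330
t_q=3/2 → seg 0, τ=3/2; S=2+-109/165·τ+0·τ²+2/55·τ³=249/220

  seg 0: a=2 b=-109/165 c=0 d=2/55
  seg 1: a=1 b=53/165 c=18/55 d=-10/297
  seg 2: a=4 b=227/165 c=4/165 d=-184/1485
  seg 3: a=5 b=-301/165 c=-12/11 d=497/1320
  seg 4: a=0 b=-551/330 c=257/220 d=-257/1980
S(3/2) = 249/220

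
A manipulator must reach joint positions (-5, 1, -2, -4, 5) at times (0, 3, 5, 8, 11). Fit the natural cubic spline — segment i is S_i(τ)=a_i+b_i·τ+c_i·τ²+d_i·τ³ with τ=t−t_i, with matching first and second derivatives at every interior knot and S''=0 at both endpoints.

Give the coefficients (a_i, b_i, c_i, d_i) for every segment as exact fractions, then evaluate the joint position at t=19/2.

  seg 0: a=-5 b=2189/708 c=0 d=-773/6372
  seg 1: a=1 b=-65/354 c=-773/708 d=307/1416
  seg 2: a=-2 b=-115/59 c=37/177 d=116/1593
  seg 3: a=-4 b=75/59 c=51/59 d=-17/177
S(19/2) = -223/472

Δ: Δ0=2, Δ1=-3/2, Δ2=-2/3, Δ3=3
row 1: diag=10, rhs=-21; c'=1/5, d'=-21/10
row 2: denom=10−2·1/5=48/5; d'=(5−2·-21/10)/(48/5)=23/24
row 3: denom=12−3·5/16=177/16; d'=(22−3·23/24)/(177/16)=102/59
back: M3=102/59
back: M2=23/24−5/16·102/59=74/177
back: M1=-21/10−1/5·74/177=-773/354
M: M0=0, M1=-773/354, M2=74/177, M3=102/59, M4=0
seg 0: a=-5, c=M0/2=0, d=(M1−M0)/(6·3)=-773/6372, b=Δ0−h0·(2M0+M1)/6=2189/708
seg 1: a=1, c=M1/2=-773/708, d=(M2−M1)/(6·2)=307/1416, b=Δ1−h1·(2M1+M2)/6=-65/354
seg 2: a=-2, c=M2/2=37/177, d=(M3−M2)/(6·3)=116/1593, b=Δ2−h2·(2M2+M3)/6=-115/59
seg 3: a=-4, c=M3/2=51/59, d=(M4−M3)/(6·3)=-17/177, b=Δ3−h3·(2M3+M4)/6=75/59
t_q=19/2 → seg 3, τ=3/2; S=-4+75/59·τ+51/59·τ²+-17/177·τ³=-223/472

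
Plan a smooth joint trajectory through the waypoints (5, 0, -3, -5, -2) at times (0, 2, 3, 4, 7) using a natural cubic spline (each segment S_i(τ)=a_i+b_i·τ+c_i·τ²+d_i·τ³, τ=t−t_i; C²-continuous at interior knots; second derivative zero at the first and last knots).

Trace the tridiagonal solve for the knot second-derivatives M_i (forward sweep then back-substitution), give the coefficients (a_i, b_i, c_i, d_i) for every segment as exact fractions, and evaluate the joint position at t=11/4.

Δ: Δ0=-5/2, Δ1=-3, Δ2=-2, Δ3=1
row 1: diag=6, rhs=-3; c'=1/6, d'=-1/2
row 2: denom=4−1·1/6=23/6; d'=(6−1·-1/2)/(23/6)=39/23
row 3: denom=8−1·6/23=178/23; d'=(18−1·39/23)/(178/23)=375/178
back: M3=375/178
back: M2=39/23−6/23·375/178=102/89
back: M1=-1/2−1/6·102/89=-123/178
M: M0=0, M1=-123/178, M2=102/89, M3=375/178, M4=0
seg 0: a=5, c=M0/2=0, d=(M1−M0)/(6·2)=-41/712, b=Δ0−h0·(2M0+M1)/6=-202/89
seg 1: a=0, c=M1/2=-123/356, d=(M2−M1)/(6·1)=109/356, b=Δ1−h1·(2M1+M2)/6=-527/178
seg 2: a=-3, c=M2/2=51/89, d=(M3−M2)/(6·1)=57/356, b=Δ2−h2·(2M2+M3)/6=-973/356
seg 3: a=-5, c=M3/2=375/356, d=(M4−M3)/(6·3)=-125/1068, b=Δ3−h3·(2M3+M4)/6=-197/178
t_q=11/4 → seg 1, τ=3/4; S=0+-527/178·τ+-123/356·τ²+109/356·τ³=-52077/22784

  seg 0: a=5 b=-202/89 c=0 d=-41/712
  seg 1: a=0 b=-527/178 c=-123/356 d=109/356
  seg 2: a=-3 b=-973/356 c=51/89 d=57/356
  seg 3: a=-5 b=-197/178 c=375/356 d=-125/1068
S(11/4) = -52077/22784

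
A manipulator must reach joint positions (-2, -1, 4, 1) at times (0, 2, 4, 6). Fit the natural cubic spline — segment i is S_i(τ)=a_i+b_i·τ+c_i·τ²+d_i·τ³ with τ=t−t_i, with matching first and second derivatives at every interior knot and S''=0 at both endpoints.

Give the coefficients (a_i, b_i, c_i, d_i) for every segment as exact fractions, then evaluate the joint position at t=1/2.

Δ: Δ0=1/2, Δ1=5/2, Δ2=-3/2
row 1: diag=8, rhs=12; c'=1/4, d'=3/2
row 2: denom=8−2·1/4=15/2; d'=(-24−2·3/2)/(15/2)=-18/5
back: M2=-18/5
back: M1=3/2−1/4·-18/5=12/5
M: M0=0, M1=12/5, M2=-18/5, M3=0
seg 0: a=-2, c=M0/2=0, d=(M1−M0)/(6·2)=1/5, b=Δ0−h0·(2M0+M1)/6=-3/10
seg 1: a=-1, c=M1/2=6/5, d=(M2−M1)/(6·2)=-1/2, b=Δ1−h1·(2M1+M2)/6=21/10
seg 2: a=4, c=M2/2=-9/5, d=(M3−M2)/(6·2)=3/10, b=Δ2−h2·(2M2+M3)/6=9/10
t_q=1/2 → seg 0, τ=1/2; S=-2+-3/10·τ+0·τ²+1/5·τ³=-17/8

  seg 0: a=-2 b=-3/10 c=0 d=1/5
  seg 1: a=-1 b=21/10 c=6/5 d=-1/2
  seg 2: a=4 b=9/10 c=-9/5 d=3/10
S(1/2) = -17/8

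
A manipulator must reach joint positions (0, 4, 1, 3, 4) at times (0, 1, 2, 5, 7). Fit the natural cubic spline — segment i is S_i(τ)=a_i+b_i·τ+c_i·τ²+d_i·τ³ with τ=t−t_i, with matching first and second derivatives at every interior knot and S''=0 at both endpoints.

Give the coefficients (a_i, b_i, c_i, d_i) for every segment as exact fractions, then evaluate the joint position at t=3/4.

  seg 0: a=0 b=9781/1644 c=0 d=-3205/1644
  seg 1: a=4 b=83/822 c=-3205/548 d=4517/1644
  seg 2: a=1 b=-5513/1644 c=328/137 d=-1733/4932
  seg 3: a=3 b=1253/822 c=-421/548 d=421/3288
S(3/4) = 127651/35072

Δ: Δ0=4, Δ1=-3, Δ2=2/3, Δ3=1/2
row 1: diag=4, rhs=-42; c'=1/4, d'=-21/2
row 2: denom=8−1·1/4=31/4; d'=(22−1·-21/2)/(31/4)=130/31
row 3: denom=10−3·12/31=274/31; d'=(-1−3·130/31)/(274/31)=-421/274
back: M3=-421/274
back: M2=130/31−12/31·-421/274=656/137
back: M1=-21/2−1/4·656/137=-3205/274
M: M0=0, M1=-3205/274, M2=656/137, M3=-421/274, M4=0
seg 0: a=0, c=M0/2=0, d=(M1−M0)/(6·1)=-3205/1644, b=Δ0−h0·(2M0+M1)/6=9781/1644
seg 1: a=4, c=M1/2=-3205/548, d=(M2−M1)/(6·1)=4517/1644, b=Δ1−h1·(2M1+M2)/6=83/822
seg 2: a=1, c=M2/2=328/137, d=(M3−M2)/(6·3)=-1733/4932, b=Δ2−h2·(2M2+M3)/6=-5513/1644
seg 3: a=3, c=M3/2=-421/548, d=(M4−M3)/(6·2)=421/3288, b=Δ3−h3·(2M3+M4)/6=1253/822
t_q=3/4 → seg 0, τ=3/4; S=0+9781/1644·τ+0·τ²+-3205/1644·τ³=127651/35072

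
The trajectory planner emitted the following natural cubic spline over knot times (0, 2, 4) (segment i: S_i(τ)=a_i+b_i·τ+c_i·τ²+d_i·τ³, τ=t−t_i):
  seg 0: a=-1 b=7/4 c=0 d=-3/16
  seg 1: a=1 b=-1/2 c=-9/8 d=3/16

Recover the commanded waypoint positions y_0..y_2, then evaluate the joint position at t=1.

y_0=-1 y_1=1 y_2=-3
S(1) = 9/16

y_0 = S_0(0) = a_0 = -1
y_1 = S_1(0) = a_1 = 1
y_2 = S_1(2) = -3
t_q=1 is in segment 0 (τ=1); S_0(τ)=9/16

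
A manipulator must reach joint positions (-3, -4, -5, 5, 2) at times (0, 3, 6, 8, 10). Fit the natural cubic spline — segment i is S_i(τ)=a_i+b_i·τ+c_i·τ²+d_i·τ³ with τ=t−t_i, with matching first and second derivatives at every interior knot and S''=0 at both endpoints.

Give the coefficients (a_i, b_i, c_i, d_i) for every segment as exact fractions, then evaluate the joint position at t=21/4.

  seg 0: a=-3 b=221/840 c=0 d=-167/2520
  seg 1: a=-4 b=-641/420 c=-167/280 d=167/504
  seg 2: a=-5 b=461/120 c=167/70 d=-607/672
  seg 3: a=5 b=1069/420 c=-1699/560 d=1699/3360
S(21/4) = -119689/17920

Δ: Δ0=-1/3, Δ1=-1/3, Δ2=5, Δ3=-3/2
row 1: diag=12, rhs=0; c'=1/4, d'=0
row 2: denom=10−3·1/4=37/4; d'=(32−3·0)/(37/4)=128/37
row 3: denom=8−2·8/37=280/37; d'=(-39−2·128/37)/(280/37)=-1699/280
back: M3=-1699/280
back: M2=128/37−8/37·-1699/280=167/35
back: M1=0−1/4·167/35=-167/140
M: M0=0, M1=-167/140, M2=167/35, M3=-1699/280, M4=0
seg 0: a=-3, c=M0/2=0, d=(M1−M0)/(6·3)=-167/2520, b=Δ0−h0·(2M0+M1)/6=221/840
seg 1: a=-4, c=M1/2=-167/280, d=(M2−M1)/(6·3)=167/504, b=Δ1−h1·(2M1+M2)/6=-641/420
seg 2: a=-5, c=M2/2=167/70, d=(M3−M2)/(6·2)=-607/672, b=Δ2−h2·(2M2+M3)/6=461/120
seg 3: a=5, c=M3/2=-1699/560, d=(M4−M3)/(6·2)=1699/3360, b=Δ3−h3·(2M3+M4)/6=1069/420
t_q=21/4 → seg 1, τ=9/4; S=-4+-641/420·τ+-167/280·τ²+167/504·τ³=-119689/17920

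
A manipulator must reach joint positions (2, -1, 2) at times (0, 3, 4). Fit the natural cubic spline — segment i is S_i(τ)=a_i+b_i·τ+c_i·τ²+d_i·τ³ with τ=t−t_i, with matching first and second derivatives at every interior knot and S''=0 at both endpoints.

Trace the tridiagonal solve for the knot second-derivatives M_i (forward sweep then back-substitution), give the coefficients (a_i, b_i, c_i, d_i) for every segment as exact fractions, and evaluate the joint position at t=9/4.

Δ: Δ0=-1, Δ1=3
row 1: diag=8, rhs=24; c'=1/8, d'=3
back: M1=3
M: M0=0, M1=3, M2=0
seg 0: a=2, c=M0/2=0, d=(M1−M0)/(6·3)=1/6, b=Δ0−h0·(2M0+M1)/6=-5/2
seg 1: a=-1, c=M1/2=3/2, d=(M2−M1)/(6·1)=-1/2, b=Δ1−h1·(2M1+M2)/6=2
t_q=9/4 → seg 0, τ=9/4; S=2+-5/2·τ+0·τ²+1/6·τ³=-221/128

  seg 0: a=2 b=-5/2 c=0 d=1/6
  seg 1: a=-1 b=2 c=3/2 d=-1/2
S(9/4) = -221/128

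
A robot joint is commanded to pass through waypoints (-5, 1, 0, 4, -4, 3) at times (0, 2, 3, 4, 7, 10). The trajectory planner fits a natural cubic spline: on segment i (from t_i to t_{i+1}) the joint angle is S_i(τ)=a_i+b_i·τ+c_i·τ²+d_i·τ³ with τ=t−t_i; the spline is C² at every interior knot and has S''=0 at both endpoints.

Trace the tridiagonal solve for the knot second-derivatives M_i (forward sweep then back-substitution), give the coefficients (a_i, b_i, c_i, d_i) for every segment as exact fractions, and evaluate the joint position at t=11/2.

Δ: Δ0=3, Δ1=-1, Δ2=4, Δ3=-8/3, Δ4=7/3
row 1: diag=6, rhs=-24; c'=1/6, d'=-4
row 2: denom=4−1·1/6=23/6; d'=(30−1·-4)/(23/6)=204/23
row 3: denom=8−1·6/23=178/23; d'=(-40−1·204/23)/(178/23)=-562/89
row 4: denom=12−3·69/178=1929/178; d'=(30−3·-562/89)/(1929/178)=2904/643
back: M4=2904/643
back: M3=-562/89−69/178·2904/643=-5186/643
back: M2=204/23−6/23·-5186/643=7056/643
back: M1=-4−1/6·7056/643=-3748/643
M: M0=0, M1=-3748/643, M2=7056/643, M3=-5186/643, M4=2904/643, M5=0
seg 0: a=-5, c=M0/2=0, d=(M1−M0)/(6·2)=-937/1929, b=Δ0−h0·(2M0+M1)/6=9535/1929
seg 1: a=1, c=M1/2=-1874/643, d=(M2−M1)/(6·1)=5402/1929, b=Δ1−h1·(2M1+M2)/6=-1709/1929
seg 2: a=0, c=M2/2=3528/643, d=(M3−M2)/(6·1)=-6121/1929, b=Δ2−h2·(2M2+M3)/6=3253/1929
seg 3: a=4, c=M3/2=-2593/643, d=(M4−M3)/(6·3)=4045/5787, b=Δ3−h3·(2M3+M4)/6=6058/1929
seg 4: a=-4, c=M4/2=1452/643, d=(M5−M4)/(6·3)=-484/1929, b=Δ4−h4·(2M4+M5)/6=-4211/1929
t_q=11/2 → seg 3, τ=3/2; S=4+6058/1929·τ+-2593/643·τ²+4045/5787·τ³=10269/5144

  seg 0: a=-5 b=9535/1929 c=0 d=-937/1929
  seg 1: a=1 b=-1709/1929 c=-1874/643 d=5402/1929
  seg 2: a=0 b=3253/1929 c=3528/643 d=-6121/1929
  seg 3: a=4 b=6058/1929 c=-2593/643 d=4045/5787
  seg 4: a=-4 b=-4211/1929 c=1452/643 d=-484/1929
S(11/2) = 10269/5144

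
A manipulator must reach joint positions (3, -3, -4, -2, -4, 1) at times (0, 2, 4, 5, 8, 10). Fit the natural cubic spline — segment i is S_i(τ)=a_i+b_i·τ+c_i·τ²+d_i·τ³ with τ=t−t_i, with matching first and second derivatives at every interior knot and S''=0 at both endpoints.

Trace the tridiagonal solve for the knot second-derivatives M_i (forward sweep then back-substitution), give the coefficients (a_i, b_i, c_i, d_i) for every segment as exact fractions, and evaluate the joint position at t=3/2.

  seg 0: a=3 b=-7768/2283 c=0 d=919/9132
  seg 1: a=-3 b=-5011/2283 c=919/1522 d=2225/18264
  seg 2: a=-4 b=7681/4566 c=4063/3044 d=-9287/9132
  seg 3: a=-2 b=11879/9132 c=-1306/761 d=9683/27396
  seg 4: a=-4 b=2497/4566 c=4459/3044 d=-4459/18264
S(3/2) = -42961/24352

Δ: Δ0=-3, Δ1=-1/2, Δ2=2, Δ3=-2/3, Δ4=5/2
row 1: diag=8, rhs=15; c'=1/4, d'=15/8
row 2: denom=6−2·1/4=11/2; d'=(15−2·15/8)/(11/2)=45/22
row 3: denom=8−1·2/11=86/11; d'=(-16−1·45/22)/(86/11)=-397/172
row 4: denom=10−3·33/86=761/86; d'=(19−3·-397/172)/(761/86)=4459/1522
back: M4=4459/1522
back: M3=-397/172−33/86·4459/1522=-2612/761
back: M2=45/22−2/11·-2612/761=4063/1522
back: M1=15/8−1/4·4063/1522=919/761
M: M0=0, M1=919/761, M2=4063/1522, M3=-2612/761, M4=4459/1522, M5=0
seg 0: a=3, c=M0/2=0, d=(M1−M0)/(6·2)=919/9132, b=Δ0−h0·(2M0+M1)/6=-7768/2283
seg 1: a=-3, c=M1/2=919/1522, d=(M2−M1)/(6·2)=2225/18264, b=Δ1−h1·(2M1+M2)/6=-5011/2283
seg 2: a=-4, c=M2/2=4063/3044, d=(M3−M2)/(6·1)=-9287/9132, b=Δ2−h2·(2M2+M3)/6=7681/4566
seg 3: a=-2, c=M3/2=-1306/761, d=(M4−M3)/(6·3)=9683/27396, b=Δ3−h3·(2M3+M4)/6=11879/9132
seg 4: a=-4, c=M4/2=4459/3044, d=(M5−M4)/(6·2)=-4459/18264, b=Δ4−h4·(2M4+M5)/6=2497/4566
t_q=3/2 → seg 0, τ=3/2; S=3+-7768/2283·τ+0·τ²+919/9132·τ³=-42961/24352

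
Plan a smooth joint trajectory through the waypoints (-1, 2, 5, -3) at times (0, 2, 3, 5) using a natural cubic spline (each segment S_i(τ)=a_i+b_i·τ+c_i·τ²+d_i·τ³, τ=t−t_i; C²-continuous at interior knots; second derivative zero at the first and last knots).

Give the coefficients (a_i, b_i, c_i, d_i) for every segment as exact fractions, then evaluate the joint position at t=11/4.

Δ: Δ0=3/2, Δ1=3, Δ2=-4
row 1: diag=6, rhs=9; c'=1/6, d'=3/2
row 2: denom=6−1·1/6=35/6; d'=(-42−1·3/2)/(35/6)=-261/35
back: M2=-261/35
back: M1=3/2−1/6·-261/35=96/35
M: M0=0, M1=96/35, M2=-261/35, M3=0
seg 0: a=-1, c=M0/2=0, d=(M1−M0)/(6·2)=8/35, b=Δ0−h0·(2M0+M1)/6=41/70
seg 1: a=2, c=M1/2=48/35, d=(M2−M1)/(6·1)=-17/10, b=Δ1−h1·(2M1+M2)/6=233/70
seg 2: a=5, c=M2/2=-261/70, d=(M3−M2)/(6·2)=87/140, b=Δ2−h2·(2M2+M3)/6=34/35
t_q=11/4 → seg 1, τ=3/4; S=2+233/70·τ+48/35·τ²+-17/10·τ³=20387/4480

  seg 0: a=-1 b=41/70 c=0 d=8/35
  seg 1: a=2 b=233/70 c=48/35 d=-17/10
  seg 2: a=5 b=34/35 c=-261/70 d=87/140
S(11/4) = 20387/4480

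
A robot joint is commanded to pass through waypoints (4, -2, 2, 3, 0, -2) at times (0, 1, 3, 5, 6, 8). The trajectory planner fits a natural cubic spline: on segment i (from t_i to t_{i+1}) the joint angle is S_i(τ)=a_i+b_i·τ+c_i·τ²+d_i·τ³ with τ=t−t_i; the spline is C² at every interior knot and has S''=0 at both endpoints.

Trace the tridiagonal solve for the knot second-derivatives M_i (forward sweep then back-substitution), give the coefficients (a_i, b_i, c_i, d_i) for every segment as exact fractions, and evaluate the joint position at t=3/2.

Δ: Δ0=-6, Δ1=2, Δ2=1/2, Δ3=-3, Δ4=-1
row 1: diag=6, rhs=48; c'=1/3, d'=8
row 2: denom=8−2·1/3=22/3; d'=(-9−2·8)/(22/3)=-75/22
row 3: denom=6−2·3/11=60/11; d'=(-21−2·-75/22)/(60/11)=-13/5
row 4: denom=6−1·11/60=349/60; d'=(12−1·-13/5)/(349/60)=876/349
back: M4=876/349
back: M3=-13/5−11/60·876/349=-1068/349
back: M2=-75/22−3/11·-1068/349=-1797/698
back: M1=8−1/3·-1797/698=6183/698
M: M0=0, M1=6183/698, M2=-1797/698, M3=-1068/349, M4=876/349, M5=0
seg 0: a=4, c=M0/2=0, d=(M1−M0)/(6·1)=2061/1396, b=Δ0−h0·(2M0+M1)/6=-10437/1396
seg 1: a=-2, c=M1/2=6183/1396, d=(M2−M1)/(6·2)=-665/698, b=Δ1−h1·(2M1+M2)/6=-2127/698
seg 2: a=2, c=M2/2=-1797/1396, d=(M3−M2)/(6·2)=-113/2792, b=Δ2−h2·(2M2+M3)/6=2259/698
seg 3: a=3, c=M3/2=-534/349, d=(M4−M3)/(6·1)=324/349, b=Δ3−h3·(2M3+M4)/6=-837/349
seg 4: a=0, c=M4/2=438/349, d=(M5−M4)/(6·2)=-73/349, b=Δ4−h4·(2M4+M5)/6=-933/349
t_q=3/2 → seg 1, τ=1/2; S=-2+-2127/698·τ+6183/1396·τ²+-665/698·τ³=-7079/2792

  seg 0: a=4 b=-10437/1396 c=0 d=2061/1396
  seg 1: a=-2 b=-2127/698 c=6183/1396 d=-665/698
  seg 2: a=2 b=2259/698 c=-1797/1396 d=-113/2792
  seg 3: a=3 b=-837/349 c=-534/349 d=324/349
  seg 4: a=0 b=-933/349 c=438/349 d=-73/349
S(3/2) = -7079/2792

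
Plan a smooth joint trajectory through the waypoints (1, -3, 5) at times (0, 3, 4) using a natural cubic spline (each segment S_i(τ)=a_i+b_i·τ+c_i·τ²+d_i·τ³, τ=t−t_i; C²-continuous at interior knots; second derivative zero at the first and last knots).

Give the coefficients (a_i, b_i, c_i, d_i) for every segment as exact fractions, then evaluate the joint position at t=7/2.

Δ: Δ0=-4/3, Δ1=8
row 1: diag=8, rhs=56; c'=1/8, d'=7
back: M1=7
M: M0=0, M1=7, M2=0
seg 0: a=1, c=M0/2=0, d=(M1−M0)/(6·3)=7/18, b=Δ0−h0·(2M0+M1)/6=-29/6
seg 1: a=-3, c=M1/2=7/2, d=(M2−M1)/(6·1)=-7/6, b=Δ1−h1·(2M1+M2)/6=17/3
t_q=7/2 → seg 1, τ=1/2; S=-3+17/3·τ+7/2·τ²+-7/6·τ³=9/16

  seg 0: a=1 b=-29/6 c=0 d=7/18
  seg 1: a=-3 b=17/3 c=7/2 d=-7/6
S(7/2) = 9/16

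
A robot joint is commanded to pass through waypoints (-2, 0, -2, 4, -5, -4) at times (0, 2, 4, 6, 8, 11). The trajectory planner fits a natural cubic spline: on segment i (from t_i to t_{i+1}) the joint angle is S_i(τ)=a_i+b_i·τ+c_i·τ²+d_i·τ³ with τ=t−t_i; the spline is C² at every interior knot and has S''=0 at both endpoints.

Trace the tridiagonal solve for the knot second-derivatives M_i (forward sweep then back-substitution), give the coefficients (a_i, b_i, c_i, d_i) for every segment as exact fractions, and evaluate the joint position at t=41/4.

Δ: Δ0=1, Δ1=-1, Δ2=3, Δ3=-9/2, Δ4=1/3
row 1: diag=8, rhs=-12; c'=1/4, d'=-3/2
row 2: denom=8−2·1/4=15/2; d'=(24−2·-3/2)/(15/2)=18/5
row 3: denom=8−2·4/15=112/15; d'=(-45−2·18/5)/(112/15)=-783/112
row 4: denom=10−2·15/56=265/28; d'=(29−2·-783/112)/(265/28)=2407/530
back: M4=2407/530
back: M3=-783/112−15/56·2407/530=-435/53
back: M2=18/5−4/15·-435/53=1534/265
back: M1=-3/2−1/4·1534/265=-781/265
M: M0=0, M1=-781/265, M2=1534/265, M3=-435/53, M4=2407/530, M5=0
seg 0: a=-2, c=M0/2=0, d=(M1−M0)/(6·2)=-781/3180, b=Δ0−h0·(2M0+M1)/6=1576/795
seg 1: a=0, c=M1/2=-781/530, d=(M2−M1)/(6·2)=463/636, b=Δ1−h1·(2M1+M2)/6=-767/795
seg 2: a=-2, c=M2/2=767/265, d=(M3−M2)/(6·2)=-3709/3180, b=Δ2−h2·(2M2+M3)/6=1492/795
seg 3: a=4, c=M3/2=-435/106, d=(M4−M3)/(6·2)=6757/6360, b=Δ3−h3·(2M3+M4)/6=-431/795
seg 4: a=-5, c=M4/2=2407/1060, d=(M5−M4)/(6·3)=-2407/9540, b=Δ4−h4·(2M4+M5)/6=-6691/1590
t_q=41/4 → seg 4, τ=9/4; S=-5+-6691/1590·τ+2407/1060·τ²+-2407/9540·τ³=-79327/13568

  seg 0: a=-2 b=1576/795 c=0 d=-781/3180
  seg 1: a=0 b=-767/795 c=-781/530 d=463/636
  seg 2: a=-2 b=1492/795 c=767/265 d=-3709/3180
  seg 3: a=4 b=-431/795 c=-435/106 d=6757/6360
  seg 4: a=-5 b=-6691/1590 c=2407/1060 d=-2407/9540
S(41/4) = -79327/13568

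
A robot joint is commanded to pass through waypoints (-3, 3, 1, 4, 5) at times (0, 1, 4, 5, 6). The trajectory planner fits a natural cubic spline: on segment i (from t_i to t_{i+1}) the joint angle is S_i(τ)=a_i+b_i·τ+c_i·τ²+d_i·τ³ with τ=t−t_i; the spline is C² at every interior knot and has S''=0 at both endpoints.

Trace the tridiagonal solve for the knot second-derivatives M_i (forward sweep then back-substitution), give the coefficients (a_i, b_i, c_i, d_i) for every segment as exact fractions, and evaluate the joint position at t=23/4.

Δ: Δ0=6, Δ1=-2/3, Δ2=3, Δ3=1
row 1: diag=8, rhs=-40; c'=3/8, d'=-5
row 2: denom=8−3·3/8=55/8; d'=(22−3·-5)/(55/8)=296/55
row 3: denom=4−1·8/55=212/55; d'=(-12−1·296/55)/(212/55)=-239/53
back: M3=-239/53
back: M2=296/55−8/55·-239/53=320/53
back: M1=-5−3/8·320/53=-385/53
M: M0=0, M1=-385/53, M2=320/53, M3=-239/53, M4=0
seg 0: a=-3, c=M0/2=0, d=(M1−M0)/(6·1)=-385/318, b=Δ0−h0·(2M0+M1)/6=2293/318
seg 1: a=3, c=M1/2=-385/106, d=(M2−M1)/(6·3)=235/318, b=Δ1−h1·(2M1+M2)/6=569/159
seg 2: a=1, c=M2/2=160/53, d=(M3−M2)/(6·1)=-559/318, b=Δ2−h2·(2M2+M3)/6=553/318
seg 3: a=4, c=M3/2=-239/106, d=(M4−M3)/(6·1)=239/318, b=Δ3−h3·(2M3+M4)/6=398/159
t_q=23/4 → seg 3, τ=3/4; S=4+398/159·τ+-239/106·τ²+239/318·τ³=33419/6784

  seg 0: a=-3 b=2293/318 c=0 d=-385/318
  seg 1: a=3 b=569/159 c=-385/106 d=235/318
  seg 2: a=1 b=553/318 c=160/53 d=-559/318
  seg 3: a=4 b=398/159 c=-239/106 d=239/318
S(23/4) = 33419/6784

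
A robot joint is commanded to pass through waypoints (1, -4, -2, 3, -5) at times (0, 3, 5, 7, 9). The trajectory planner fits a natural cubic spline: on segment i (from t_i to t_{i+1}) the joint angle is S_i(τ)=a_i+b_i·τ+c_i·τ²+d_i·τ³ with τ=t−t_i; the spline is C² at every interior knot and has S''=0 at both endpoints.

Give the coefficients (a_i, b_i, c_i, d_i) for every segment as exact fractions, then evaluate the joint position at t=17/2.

  seg 0: a=1 b=-1915/852 c=0 d=55/852
  seg 1: a=-4 b=-215/426 c=165/284 d=73/852
  seg 2: a=-2 b=1213/426 c=311/284 d=-1081/1704
  seg 3: a=3 b=-82/213 c=-385/142 d=385/852
S(17/2) = -4891/2272

Δ: Δ0=-5/3, Δ1=1, Δ2=5/2, Δ3=-4
row 1: diag=10, rhs=16; c'=1/5, d'=8/5
row 2: denom=8−2·1/5=38/5; d'=(9−2·8/5)/(38/5)=29/38
row 3: denom=8−2·5/19=142/19; d'=(-39−2·29/38)/(142/19)=-385/71
back: M3=-385/71
back: M2=29/38−5/19·-385/71=311/142
back: M1=8/5−1/5·311/142=165/142
M: M0=0, M1=165/142, M2=311/142, M3=-385/71, M4=0
seg 0: a=1, c=M0/2=0, d=(M1−M0)/(6·3)=55/852, b=Δ0−h0·(2M0+M1)/6=-1915/852
seg 1: a=-4, c=M1/2=165/284, d=(M2−M1)/(6·2)=73/852, b=Δ1−h1·(2M1+M2)/6=-215/426
seg 2: a=-2, c=M2/2=311/284, d=(M3−M2)/(6·2)=-1081/1704, b=Δ2−h2·(2M2+M3)/6=1213/426
seg 3: a=3, c=M3/2=-385/142, d=(M4−M3)/(6·2)=385/852, b=Δ3−h3·(2M3+M4)/6=-82/213
t_q=17/2 → seg 3, τ=3/2; S=3+-82/213·τ+-385/142·τ²+385/852·τ³=-4891/2272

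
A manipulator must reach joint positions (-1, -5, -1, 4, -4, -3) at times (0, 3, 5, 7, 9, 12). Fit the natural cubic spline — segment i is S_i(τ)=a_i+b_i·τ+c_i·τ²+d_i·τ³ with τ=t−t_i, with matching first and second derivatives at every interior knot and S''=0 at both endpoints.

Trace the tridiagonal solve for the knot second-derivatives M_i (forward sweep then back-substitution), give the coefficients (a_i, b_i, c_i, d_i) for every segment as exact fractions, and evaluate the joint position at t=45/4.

Δ: Δ0=-4/3, Δ1=2, Δ2=5/2, Δ3=-4, Δ4=1/3
row 1: diag=10, rhs=20; c'=1/5, d'=2
row 2: denom=8−2·1/5=38/5; d'=(3−2·2)/(38/5)=-5/38
row 3: denom=8−2·5/19=142/19; d'=(-39−2·-5/38)/(142/19)=-368/71
row 4: denom=10−2·19/71=672/71; d'=(26−2·-368/71)/(672/71)=1291/336
back: M4=1291/336
back: M3=-368/71−19/71·1291/336=-2087/336
back: M2=-5/38−5/19·-2087/336=505/336
back: M1=2−1/5·505/336=571/336
M: M0=0, M1=571/336, M2=505/336, M3=-2087/336, M4=1291/336, M5=0
seg 0: a=-1, c=M0/2=0, d=(M1−M0)/(6·3)=571/6048, b=Δ0−h0·(2M0+M1)/6=-489/224
seg 1: a=-5, c=M1/2=571/672, d=(M2−M1)/(6·2)=-11/672, b=Δ1−h1·(2M1+M2)/6=41/112
seg 2: a=-1, c=M2/2=505/672, d=(M3−M2)/(6·2)=-9/14, b=Δ2−h2·(2M2+M3)/6=1199/336
seg 3: a=4, c=M3/2=-2087/672, d=(M4−M3)/(6·2)=563/672, b=Δ3−h3·(2M3+M4)/6=-383/336
seg 4: a=-4, c=M4/2=1291/672, d=(M5−M4)/(6·3)=-1291/6048, b=Δ4−h4·(2M4+M5)/6=-393/112
t_q=45/4 → seg 4, τ=9/4; S=-4+-393/112·τ+1291/672·τ²+-1291/6048·τ³=-65957/14336

  seg 0: a=-1 b=-489/224 c=0 d=571/6048
  seg 1: a=-5 b=41/112 c=571/672 d=-11/672
  seg 2: a=-1 b=1199/336 c=505/672 d=-9/14
  seg 3: a=4 b=-383/336 c=-2087/672 d=563/672
  seg 4: a=-4 b=-393/112 c=1291/672 d=-1291/6048
S(45/4) = -65957/14336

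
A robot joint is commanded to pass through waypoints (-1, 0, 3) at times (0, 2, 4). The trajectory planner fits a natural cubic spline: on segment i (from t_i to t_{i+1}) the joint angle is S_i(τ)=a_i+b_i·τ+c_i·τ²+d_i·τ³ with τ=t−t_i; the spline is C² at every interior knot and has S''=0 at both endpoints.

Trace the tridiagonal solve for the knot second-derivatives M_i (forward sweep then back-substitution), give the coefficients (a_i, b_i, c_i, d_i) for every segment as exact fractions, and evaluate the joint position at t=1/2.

  seg 0: a=-1 b=1/4 c=0 d=1/16
  seg 1: a=0 b=1 c=3/8 d=-1/16
S(1/2) = -111/128

Δ: Δ0=1/2, Δ1=3/2
row 1: diag=8, rhs=6; c'=1/4, d'=3/4
back: M1=3/4
M: M0=0, M1=3/4, M2=0
seg 0: a=-1, c=M0/2=0, d=(M1−M0)/(6·2)=1/16, b=Δ0−h0·(2M0+M1)/6=1/4
seg 1: a=0, c=M1/2=3/8, d=(M2−M1)/(6·2)=-1/16, b=Δ1−h1·(2M1+M2)/6=1
t_q=1/2 → seg 0, τ=1/2; S=-1+1/4·τ+0·τ²+1/16·τ³=-111/128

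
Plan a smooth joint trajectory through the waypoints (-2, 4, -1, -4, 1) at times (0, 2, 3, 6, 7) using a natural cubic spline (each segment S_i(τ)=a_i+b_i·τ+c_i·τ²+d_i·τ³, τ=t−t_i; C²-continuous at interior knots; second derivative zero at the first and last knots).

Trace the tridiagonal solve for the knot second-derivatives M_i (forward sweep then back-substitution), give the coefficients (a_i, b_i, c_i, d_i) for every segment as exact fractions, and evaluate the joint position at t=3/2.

Δ: Δ0=3, Δ1=-5, Δ2=-1, Δ3=5
row 1: diag=6, rhs=-48; c'=1/6, d'=-8
row 2: denom=8−1·1/6=47/6; d'=(24−1·-8)/(47/6)=192/47
row 3: denom=8−3·18/47=322/47; d'=(36−3·192/47)/(322/47)=558/161
back: M3=558/161
back: M2=192/47−18/47·558/161=444/161
back: M1=-8−1/6·444/161=-1362/161
M: M0=0, M1=-1362/161, M2=444/161, M3=558/161, M4=0
seg 0: a=-2, c=M0/2=0, d=(M1−M0)/(6·2)=-227/322, b=Δ0−h0·(2M0+M1)/6=937/161
seg 1: a=4, c=M1/2=-681/161, d=(M2−M1)/(6·1)=43/23, b=Δ1−h1·(2M1+M2)/6=-425/161
seg 2: a=-1, c=M2/2=222/161, d=(M3−M2)/(6·3)=19/483, b=Δ2−h2·(2M2+M3)/6=-884/161
seg 3: a=-4, c=M3/2=279/161, d=(M4−M3)/(6·1)=-93/161, b=Δ3−h3·(2M3+M4)/6=619/161
t_q=3/2 → seg 0, τ=3/2; S=-2+937/161·τ+0·τ²+-227/322·τ³=1601/368

  seg 0: a=-2 b=937/161 c=0 d=-227/322
  seg 1: a=4 b=-425/161 c=-681/161 d=43/23
  seg 2: a=-1 b=-884/161 c=222/161 d=19/483
  seg 3: a=-4 b=619/161 c=279/161 d=-93/161
S(3/2) = 1601/368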